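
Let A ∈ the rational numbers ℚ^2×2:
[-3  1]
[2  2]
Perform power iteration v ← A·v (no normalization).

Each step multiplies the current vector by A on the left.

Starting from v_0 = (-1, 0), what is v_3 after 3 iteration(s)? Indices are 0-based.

v_0 = (-1, 0).
v_1 = A·v_0 = (3, -2).
v_2 = A·v_1 = (-11, 2).
v_3 = A·v_2 = (35, -18).

v_3 = (35, -18)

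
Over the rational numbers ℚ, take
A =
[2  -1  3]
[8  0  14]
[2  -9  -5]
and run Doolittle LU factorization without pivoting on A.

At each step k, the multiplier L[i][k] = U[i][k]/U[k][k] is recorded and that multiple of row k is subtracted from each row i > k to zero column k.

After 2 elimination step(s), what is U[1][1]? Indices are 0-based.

[col 0] pivot 2
  R1 -= 4*R0 → (0, 4, 2)  (L[1][0] := 4)
  R2 -= 1*R0 → (0, -8, -8)  (L[2][0] := 1)
[col 1] pivot 4
  R2 -= -2*R1 → (0, 0, -4)  (L[2][1] := -2)

U[1][1] = 4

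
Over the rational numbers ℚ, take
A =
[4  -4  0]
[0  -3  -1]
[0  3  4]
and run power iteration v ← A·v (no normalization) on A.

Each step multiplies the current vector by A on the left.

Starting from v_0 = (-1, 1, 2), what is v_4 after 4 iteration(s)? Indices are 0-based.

v_0 = (-1, 1, 2).
v_1 = A·v_0 = (-8, -5, 11).
v_2 = A·v_1 = (-12, 4, 29).
v_3 = A·v_2 = (-64, -41, 128).
v_4 = A·v_3 = (-92, -5, 389).

v_4 = (-92, -5, 389)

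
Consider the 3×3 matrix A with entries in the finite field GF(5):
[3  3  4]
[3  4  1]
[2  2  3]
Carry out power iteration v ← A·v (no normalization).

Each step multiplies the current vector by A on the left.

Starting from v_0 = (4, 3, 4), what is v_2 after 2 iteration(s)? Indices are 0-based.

v_2 = (4, 4, 3)

v_0 = (4, 3, 4).
v_1 = A·v_0 = (2, 3, 1).
v_2 = A·v_1 = (4, 4, 3).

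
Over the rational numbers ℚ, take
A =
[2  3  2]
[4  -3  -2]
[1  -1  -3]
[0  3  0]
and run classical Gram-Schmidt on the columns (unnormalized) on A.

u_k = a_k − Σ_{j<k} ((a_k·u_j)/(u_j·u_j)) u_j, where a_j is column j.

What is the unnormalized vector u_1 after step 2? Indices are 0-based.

u_1 = (11/3, -5/3, -2/3, 3)

Step 1: u_0 = a_0 = (2, 4, 1, 0).
Step 2: u_1 = a_1 − (-1/3)·u_0 = (11/3, -5/3, -2/3, 3).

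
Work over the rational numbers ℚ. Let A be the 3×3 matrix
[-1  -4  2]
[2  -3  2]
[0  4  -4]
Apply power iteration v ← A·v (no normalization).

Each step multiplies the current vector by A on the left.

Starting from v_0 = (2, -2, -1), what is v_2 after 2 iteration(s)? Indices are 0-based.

v_2 = (-44, -24, 48)

v_0 = (2, -2, -1).
v_1 = A·v_0 = (4, 8, -4).
v_2 = A·v_1 = (-44, -24, 48).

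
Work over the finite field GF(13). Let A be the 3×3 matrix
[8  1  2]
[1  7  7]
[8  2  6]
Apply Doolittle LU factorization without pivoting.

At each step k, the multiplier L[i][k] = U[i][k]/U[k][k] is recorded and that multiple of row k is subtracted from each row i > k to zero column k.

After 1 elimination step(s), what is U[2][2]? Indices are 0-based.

Step 1: pivot at (0,0) is 8.
  row1 ← row1 − (5)·row0  ⇒  L[1][0]=5, U row1=(0, 2, 10)
  row2 ← row2 − (1)·row0  ⇒  L[2][0]=1, U row2=(0, 1, 4)

U[2][2] = 4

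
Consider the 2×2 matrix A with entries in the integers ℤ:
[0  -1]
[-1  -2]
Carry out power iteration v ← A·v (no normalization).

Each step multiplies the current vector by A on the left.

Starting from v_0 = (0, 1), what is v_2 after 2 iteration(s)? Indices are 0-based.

v_2 = (2, 5)

v_0 = (0, 1).
v_1 = A·v_0 = (-1, -2).
v_2 = A·v_1 = (2, 5).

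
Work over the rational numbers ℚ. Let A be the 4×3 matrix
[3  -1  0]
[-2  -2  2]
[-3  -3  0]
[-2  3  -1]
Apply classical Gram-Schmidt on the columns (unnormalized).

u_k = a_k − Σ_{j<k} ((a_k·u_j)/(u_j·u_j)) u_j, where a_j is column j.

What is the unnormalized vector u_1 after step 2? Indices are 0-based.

Step 1: u_0 = a_0 = (3, -2, -3, -2).
Step 2: u_1 = a_1 − (2/13)·u_0 = (-19/13, -22/13, -33/13, 43/13).

u_1 = (-19/13, -22/13, -33/13, 43/13)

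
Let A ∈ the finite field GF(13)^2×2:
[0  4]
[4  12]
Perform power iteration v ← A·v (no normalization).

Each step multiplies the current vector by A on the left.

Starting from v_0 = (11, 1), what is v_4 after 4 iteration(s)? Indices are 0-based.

v_0 = (11, 1).
v_1 = A·v_0 = (4, 4).
v_2 = A·v_1 = (3, 12).
v_3 = A·v_2 = (9, 0).
v_4 = A·v_3 = (0, 10).

v_4 = (0, 10)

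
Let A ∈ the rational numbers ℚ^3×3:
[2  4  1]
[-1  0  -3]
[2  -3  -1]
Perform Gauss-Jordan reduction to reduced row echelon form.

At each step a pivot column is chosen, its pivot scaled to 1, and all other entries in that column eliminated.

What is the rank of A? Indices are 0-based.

[1] R0 /= 2  ⇒  (1, 2, 1/2)
     R1 -= -1·R0  ⇒  (0, 2, -5/2)
     R2 -= 2·R0  ⇒  (0, -7, -2)
[2] R1 /= 2  ⇒  (0, 1, -5/4)
     R0 -= 2·R1  ⇒  (1, 0, 3)
     R2 -= -7·R1  ⇒  (0, 0, -43/4)
[3] R2 /= -43/4  ⇒  (0, 0, 1)
     R0 -= 3·R2  ⇒  (1, 0, 0)
     R1 -= -5/4·R2  ⇒  (0, 1, 0)

rank = 3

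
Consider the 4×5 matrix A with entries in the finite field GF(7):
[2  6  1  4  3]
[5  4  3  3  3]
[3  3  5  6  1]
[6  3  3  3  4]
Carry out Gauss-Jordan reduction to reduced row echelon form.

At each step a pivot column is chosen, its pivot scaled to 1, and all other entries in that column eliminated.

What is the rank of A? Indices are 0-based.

pivot(0,0)=2: scale R0 → (1, 3, 4, 2, 5)
  clear (1,0): R1 −= (5)R0 → (0, 3, 4, 0, 6)
  clear (2,0): R2 −= (3)R0 → (0, 1, 0, 0, 0)
  clear (3,0): R3 −= (6)R0 → (0, 6, 0, 5, 2)
pivot(1,1)=3: scale R1 → (0, 1, 6, 0, 2)
  clear (0,1): R0 −= (3)R1 → (1, 0, 0, 2, 6)
  clear (2,1): R2 −= (1)R1 → (0, 0, 1, 0, 5)
  clear (3,1): R3 −= (6)R1 → (0, 0, 6, 5, 4)
pivot(2,2)=1: scale R2 → (0, 0, 1, 0, 5)
  clear (1,2): R1 −= (6)R2 → (0, 1, 0, 0, 0)
  clear (3,2): R3 −= (6)R2 → (0, 0, 0, 5, 2)
pivot(3,3)=5: scale R3 → (0, 0, 0, 1, 6)
  clear (0,3): R0 −= (2)R3 → (1, 0, 0, 0, 1)

rank = 4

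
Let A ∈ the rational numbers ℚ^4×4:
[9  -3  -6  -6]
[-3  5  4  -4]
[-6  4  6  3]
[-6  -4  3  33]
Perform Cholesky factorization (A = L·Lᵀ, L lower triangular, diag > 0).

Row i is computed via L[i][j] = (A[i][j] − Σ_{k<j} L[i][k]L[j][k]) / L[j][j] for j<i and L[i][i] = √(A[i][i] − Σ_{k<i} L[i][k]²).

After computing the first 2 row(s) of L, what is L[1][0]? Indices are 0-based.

L[1][0] = -1

Step 1: L[0][0] = √(9) = 3.
  L[1][0] = (-3) / L[0][0] = -1.
Step 2: L[1][1] = √(4) = 2.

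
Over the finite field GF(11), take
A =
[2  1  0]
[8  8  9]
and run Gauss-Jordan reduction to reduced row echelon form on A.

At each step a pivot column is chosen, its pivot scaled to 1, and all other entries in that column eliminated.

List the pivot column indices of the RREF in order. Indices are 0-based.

pivot(0,0)=2: scale R0 → (1, 6, 0)
  clear (1,0): R1 −= (8)R0 → (0, 4, 9)
pivot(1,1)=4: scale R1 → (0, 1, 5)
  clear (0,1): R0 −= (6)R1 → (1, 0, 3)

pivot columns: 0, 1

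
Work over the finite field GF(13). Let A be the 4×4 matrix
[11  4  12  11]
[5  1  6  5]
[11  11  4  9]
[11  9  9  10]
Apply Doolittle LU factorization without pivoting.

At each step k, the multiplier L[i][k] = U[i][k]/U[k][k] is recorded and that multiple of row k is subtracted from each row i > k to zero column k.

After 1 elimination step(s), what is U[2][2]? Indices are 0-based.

U[2][2] = 5

Step 1: pivot at (0,0) is 11.
  row1 ← row1 − (4)·row0  ⇒  L[1][0]=4, U row1=(0, 11, 10, 0)
  row2 ← row2 − (1)·row0  ⇒  L[2][0]=1, U row2=(0, 7, 5, 11)
  row3 ← row3 − (1)·row0  ⇒  L[3][0]=1, U row3=(0, 5, 10, 12)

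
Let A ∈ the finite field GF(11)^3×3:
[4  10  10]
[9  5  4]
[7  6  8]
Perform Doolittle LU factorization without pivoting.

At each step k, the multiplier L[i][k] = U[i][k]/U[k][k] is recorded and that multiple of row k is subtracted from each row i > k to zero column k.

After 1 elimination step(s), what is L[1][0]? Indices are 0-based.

L[1][0] = 5

Step 1: pivot at (0,0) is 4.
  row1 ← row1 − (5)·row0  ⇒  L[1][0]=5, U row1=(0, 10, 9)
  row2 ← row2 − (10)·row0  ⇒  L[2][0]=10, U row2=(0, 5, 7)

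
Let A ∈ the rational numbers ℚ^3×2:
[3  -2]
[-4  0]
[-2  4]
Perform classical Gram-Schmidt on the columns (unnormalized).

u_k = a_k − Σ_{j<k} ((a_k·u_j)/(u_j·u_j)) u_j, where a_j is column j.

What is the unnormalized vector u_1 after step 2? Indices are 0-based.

u_1 = (-16/29, -56/29, 88/29)

Step 1: u_0 = a_0 = (3, -4, -2).
Step 2: u_1 = a_1 − (-14/29)·u_0 = (-16/29, -56/29, 88/29).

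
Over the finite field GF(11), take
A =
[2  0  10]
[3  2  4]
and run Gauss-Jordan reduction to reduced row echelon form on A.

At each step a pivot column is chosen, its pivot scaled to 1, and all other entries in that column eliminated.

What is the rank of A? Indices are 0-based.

step 1: normalize row 0 (÷2) = (1, 0, 5)
  row 1: subtract 3×row0 = (0, 2, 0)
step 2: normalize row 1 (÷2) = (0, 1, 0)

rank = 2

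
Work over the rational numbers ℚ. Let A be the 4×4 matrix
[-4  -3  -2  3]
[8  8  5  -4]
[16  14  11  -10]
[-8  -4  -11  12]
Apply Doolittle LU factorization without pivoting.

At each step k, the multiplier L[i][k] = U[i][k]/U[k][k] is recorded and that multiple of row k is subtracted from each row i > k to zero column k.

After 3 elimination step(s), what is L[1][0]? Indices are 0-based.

L[1][0] = -2

k=0: U[0][0]=-4
  eliminate (1,0): mult=-2, new row 1: (0, 2, 1, 2); set L[1][0]=-2
  eliminate (2,0): mult=-4, new row 2: (0, 2, 3, 2); set L[2][0]=-4
  eliminate (3,0): mult=2, new row 3: (0, 2, -7, 6); set L[3][0]=2
k=1: U[1][1]=2
  eliminate (2,1): mult=1, new row 2: (0, 0, 2, 0); set L[2][1]=1
  eliminate (3,1): mult=1, new row 3: (0, 0, -8, 4); set L[3][1]=1
k=2: U[2][2]=2
  eliminate (3,2): mult=-4, new row 3: (0, 0, 0, 4); set L[3][2]=-4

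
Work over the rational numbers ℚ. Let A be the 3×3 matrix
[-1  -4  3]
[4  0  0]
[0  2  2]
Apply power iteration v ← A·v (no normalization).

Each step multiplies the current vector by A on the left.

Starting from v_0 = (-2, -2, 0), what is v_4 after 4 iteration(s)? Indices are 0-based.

v_0 = (-2, -2, 0).
v_1 = A·v_0 = (10, -8, -4).
v_2 = A·v_1 = (10, 40, -24).
v_3 = A·v_2 = (-242, 40, 32).
v_4 = A·v_3 = (178, -968, 144).

v_4 = (178, -968, 144)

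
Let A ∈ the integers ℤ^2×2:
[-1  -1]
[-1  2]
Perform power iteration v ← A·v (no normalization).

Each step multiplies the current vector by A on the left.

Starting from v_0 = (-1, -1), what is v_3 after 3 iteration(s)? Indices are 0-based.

v_0 = (-1, -1).
v_1 = A·v_0 = (2, -1).
v_2 = A·v_1 = (-1, -4).
v_3 = A·v_2 = (5, -7).

v_3 = (5, -7)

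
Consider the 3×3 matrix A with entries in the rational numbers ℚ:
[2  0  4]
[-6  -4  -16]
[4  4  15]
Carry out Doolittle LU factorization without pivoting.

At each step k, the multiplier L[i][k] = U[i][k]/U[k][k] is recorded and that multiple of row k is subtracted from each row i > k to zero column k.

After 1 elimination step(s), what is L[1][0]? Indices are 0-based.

Step 1: pivot at (0,0) is 2.
  row1 ← row1 − (-3)·row0  ⇒  L[1][0]=-3, U row1=(0, -4, -4)
  row2 ← row2 − (2)·row0  ⇒  L[2][0]=2, U row2=(0, 4, 7)

L[1][0] = -3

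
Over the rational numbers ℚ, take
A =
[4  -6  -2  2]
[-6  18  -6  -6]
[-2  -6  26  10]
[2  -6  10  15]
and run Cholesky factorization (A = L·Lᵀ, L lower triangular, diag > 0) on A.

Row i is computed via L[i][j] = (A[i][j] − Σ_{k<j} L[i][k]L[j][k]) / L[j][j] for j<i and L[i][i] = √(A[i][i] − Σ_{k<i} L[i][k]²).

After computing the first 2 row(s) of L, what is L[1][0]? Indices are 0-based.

Step 1: L[0][0] = √(4) = 2.
  L[1][0] = (-6) / L[0][0] = -3.
Step 2: L[1][1] = √(9) = 3.

L[1][0] = -3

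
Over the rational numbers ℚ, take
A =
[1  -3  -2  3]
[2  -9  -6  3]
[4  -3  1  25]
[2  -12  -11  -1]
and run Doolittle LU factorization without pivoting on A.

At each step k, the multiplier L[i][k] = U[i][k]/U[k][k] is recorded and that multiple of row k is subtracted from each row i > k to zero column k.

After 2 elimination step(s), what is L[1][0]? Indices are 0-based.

Step 1: pivot at (0,0) is 1.
  row1 ← row1 − (2)·row0  ⇒  L[1][0]=2, U row1=(0, -3, -2, -3)
  row2 ← row2 − (4)·row0  ⇒  L[2][0]=4, U row2=(0, 9, 9, 13)
  row3 ← row3 − (2)·row0  ⇒  L[3][0]=2, U row3=(0, -6, -7, -7)
Step 2: pivot at (1,1) is -3.
  row2 ← row2 − (-3)·row1  ⇒  L[2][1]=-3, U row2=(0, 0, 3, 4)
  row3 ← row3 − (2)·row1  ⇒  L[3][1]=2, U row3=(0, 0, -3, -1)

L[1][0] = 2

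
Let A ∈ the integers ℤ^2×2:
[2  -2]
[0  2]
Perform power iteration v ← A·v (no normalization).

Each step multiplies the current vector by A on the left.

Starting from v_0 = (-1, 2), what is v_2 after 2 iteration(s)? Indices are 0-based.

v_0 = (-1, 2).
v_1 = A·v_0 = (-6, 4).
v_2 = A·v_1 = (-20, 8).

v_2 = (-20, 8)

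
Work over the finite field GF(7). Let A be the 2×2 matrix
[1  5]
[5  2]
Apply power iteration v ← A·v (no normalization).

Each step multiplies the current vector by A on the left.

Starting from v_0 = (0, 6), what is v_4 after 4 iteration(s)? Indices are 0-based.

v_0 = (0, 6).
v_1 = A·v_0 = (2, 5).
v_2 = A·v_1 = (6, 6).
v_3 = A·v_2 = (1, 0).
v_4 = A·v_3 = (1, 5).

v_4 = (1, 5)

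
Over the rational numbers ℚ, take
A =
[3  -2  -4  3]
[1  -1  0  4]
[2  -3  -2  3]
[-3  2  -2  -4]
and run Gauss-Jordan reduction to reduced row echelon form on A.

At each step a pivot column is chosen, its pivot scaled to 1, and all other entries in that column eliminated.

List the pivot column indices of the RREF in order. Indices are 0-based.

[1] R0 /= 3  ⇒  (1, -2/3, -4/3, 1)
     R1 -= 1·R0  ⇒  (0, -1/3, 4/3, 3)
     R2 -= 2·R0  ⇒  (0, -5/3, 2/3, 1)
     R3 -= -3·R0  ⇒  (0, 0, -6, -1)
[2] R1 /= -1/3  ⇒  (0, 1, -4, -9)
     R0 -= -2/3·R1  ⇒  (1, 0, -4, -5)
     R2 -= -5/3·R1  ⇒  (0, 0, -6, -14)
[3] R2 /= -6  ⇒  (0, 0, 1, 7/3)
     R0 -= -4·R2  ⇒  (1, 0, 0, 13/3)
     R1 -= -4·R2  ⇒  (0, 1, 0, 1/3)
     R3 -= -6·R2  ⇒  (0, 0, 0, 13)
[4] R3 /= 13  ⇒  (0, 0, 0, 1)
     R0 -= 13/3·R3  ⇒  (1, 0, 0, 0)
     R1 -= 1/3·R3  ⇒  (0, 1, 0, 0)
     R2 -= 7/3·R3  ⇒  (0, 0, 1, 0)

pivot columns: 0, 1, 2, 3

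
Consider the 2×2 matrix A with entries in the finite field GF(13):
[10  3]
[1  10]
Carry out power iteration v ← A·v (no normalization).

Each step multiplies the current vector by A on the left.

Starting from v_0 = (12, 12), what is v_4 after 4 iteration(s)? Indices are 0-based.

v_4 = (11, 9)

v_0 = (12, 12).
v_1 = A·v_0 = (0, 2).
v_2 = A·v_1 = (6, 7).
v_3 = A·v_2 = (3, 11).
v_4 = A·v_3 = (11, 9).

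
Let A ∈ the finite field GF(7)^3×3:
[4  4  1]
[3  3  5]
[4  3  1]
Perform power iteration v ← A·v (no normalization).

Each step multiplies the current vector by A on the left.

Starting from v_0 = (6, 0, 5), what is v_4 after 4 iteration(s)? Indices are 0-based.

v_4 = (3, 4, 1)

v_0 = (6, 0, 5).
v_1 = A·v_0 = (1, 1, 1).
v_2 = A·v_1 = (2, 4, 1).
v_3 = A·v_2 = (4, 2, 0).
v_4 = A·v_3 = (3, 4, 1).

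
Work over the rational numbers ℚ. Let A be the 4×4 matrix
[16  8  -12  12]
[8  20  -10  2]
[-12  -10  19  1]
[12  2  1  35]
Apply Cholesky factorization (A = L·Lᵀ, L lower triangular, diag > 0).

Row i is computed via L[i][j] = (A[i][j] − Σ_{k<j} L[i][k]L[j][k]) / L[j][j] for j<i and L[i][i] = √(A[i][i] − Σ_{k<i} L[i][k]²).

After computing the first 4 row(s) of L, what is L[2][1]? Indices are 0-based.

L[2][1] = -1

Step 1: L[0][0] = √(16) = 4.
  L[1][0] = (8) / L[0][0] = 2.
Step 2: L[1][1] = √(16) = 4.
  L[2][0] = (-12) / L[0][0] = -3.
  L[2][1] = (-4) / L[1][1] = -1.
Step 3: L[2][2] = √(9) = 3.
  L[3][0] = (12) / L[0][0] = 3.
  L[3][1] = (-4) / L[1][1] = -1.
  L[3][2] = (9) / L[2][2] = 3.
Step 4: L[3][3] = √(16) = 4.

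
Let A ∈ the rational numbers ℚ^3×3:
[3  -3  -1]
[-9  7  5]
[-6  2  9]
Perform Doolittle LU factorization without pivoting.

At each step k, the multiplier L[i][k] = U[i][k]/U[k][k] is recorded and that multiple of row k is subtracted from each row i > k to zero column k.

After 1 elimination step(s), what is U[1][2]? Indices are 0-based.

k=0: U[0][0]=3
  eliminate (1,0): mult=-3, new row 1: (0, -2, 2); set L[1][0]=-3
  eliminate (2,0): mult=-2, new row 2: (0, -4, 7); set L[2][0]=-2

U[1][2] = 2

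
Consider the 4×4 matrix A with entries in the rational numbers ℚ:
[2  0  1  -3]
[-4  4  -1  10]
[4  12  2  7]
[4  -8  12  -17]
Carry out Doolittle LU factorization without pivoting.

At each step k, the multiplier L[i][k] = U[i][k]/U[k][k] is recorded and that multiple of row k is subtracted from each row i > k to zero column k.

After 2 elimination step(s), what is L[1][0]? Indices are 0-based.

Step 1: pivot at (0,0) is 2.
  row1 ← row1 − (-2)·row0  ⇒  L[1][0]=-2, U row1=(0, 4, 1, 4)
  row2 ← row2 − (2)·row0  ⇒  L[2][0]=2, U row2=(0, 12, 0, 13)
  row3 ← row3 − (2)·row0  ⇒  L[3][0]=2, U row3=(0, -8, 10, -11)
Step 2: pivot at (1,1) is 4.
  row2 ← row2 − (3)·row1  ⇒  L[2][1]=3, U row2=(0, 0, -3, 1)
  row3 ← row3 − (-2)·row1  ⇒  L[3][1]=-2, U row3=(0, 0, 12, -3)

L[1][0] = -2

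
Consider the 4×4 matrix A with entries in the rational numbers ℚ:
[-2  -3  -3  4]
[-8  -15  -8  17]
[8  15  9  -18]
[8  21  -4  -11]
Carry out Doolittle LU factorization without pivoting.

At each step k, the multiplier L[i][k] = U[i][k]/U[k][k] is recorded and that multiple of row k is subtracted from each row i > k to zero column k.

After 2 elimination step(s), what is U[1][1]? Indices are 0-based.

k=0: U[0][0]=-2
  eliminate (1,0): mult=4, new row 1: (0, -3, 4, 1); set L[1][0]=4
  eliminate (2,0): mult=-4, new row 2: (0, 3, -3, -2); set L[2][0]=-4
  eliminate (3,0): mult=-4, new row 3: (0, 9, -16, 5); set L[3][0]=-4
k=1: U[1][1]=-3
  eliminate (2,1): mult=-1, new row 2: (0, 0, 1, -1); set L[2][1]=-1
  eliminate (3,1): mult=-3, new row 3: (0, 0, -4, 8); set L[3][1]=-3

U[1][1] = -3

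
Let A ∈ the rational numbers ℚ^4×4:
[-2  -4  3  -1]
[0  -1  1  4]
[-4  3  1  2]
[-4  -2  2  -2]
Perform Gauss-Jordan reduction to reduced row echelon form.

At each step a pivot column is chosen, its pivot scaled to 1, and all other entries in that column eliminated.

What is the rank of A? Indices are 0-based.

rank = 4

pivot(0,0)=-2: scale R0 → (1, 2, -3/2, 1/2)
  clear (2,0): R2 −= (-4)R0 → (0, 11, -5, 4)
  clear (3,0): R3 −= (-4)R0 → (0, 6, -4, 0)
pivot(1,1)=-1: scale R1 → (0, 1, -1, -4)
  clear (0,1): R0 −= (2)R1 → (1, 0, 1/2, 17/2)
  clear (2,1): R2 −= (11)R1 → (0, 0, 6, 48)
  clear (3,1): R3 −= (6)R1 → (0, 0, 2, 24)
pivot(2,2)=6: scale R2 → (0, 0, 1, 8)
  clear (0,2): R0 −= (1/2)R2 → (1, 0, 0, 9/2)
  clear (1,2): R1 −= (-1)R2 → (0, 1, 0, 4)
  clear (3,2): R3 −= (2)R2 → (0, 0, 0, 8)
pivot(3,3)=8: scale R3 → (0, 0, 0, 1)
  clear (0,3): R0 −= (9/2)R3 → (1, 0, 0, 0)
  clear (1,3): R1 −= (4)R3 → (0, 1, 0, 0)
  clear (2,3): R2 −= (8)R3 → (0, 0, 1, 0)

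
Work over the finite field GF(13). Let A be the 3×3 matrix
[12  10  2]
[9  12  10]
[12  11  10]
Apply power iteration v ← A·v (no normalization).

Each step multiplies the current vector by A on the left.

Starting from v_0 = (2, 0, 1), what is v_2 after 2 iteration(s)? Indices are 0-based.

v_2 = (10, 0, 11)

v_0 = (2, 0, 1).
v_1 = A·v_0 = (0, 2, 8).
v_2 = A·v_1 = (10, 0, 11).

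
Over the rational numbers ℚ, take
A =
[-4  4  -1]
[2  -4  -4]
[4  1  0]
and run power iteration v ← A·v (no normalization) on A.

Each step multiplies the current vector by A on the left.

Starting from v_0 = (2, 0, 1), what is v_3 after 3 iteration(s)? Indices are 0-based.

v_3 = (-276, 400, 62)

v_0 = (2, 0, 1).
v_1 = A·v_0 = (-9, 0, 8).
v_2 = A·v_1 = (28, -50, -36).
v_3 = A·v_2 = (-276, 400, 62).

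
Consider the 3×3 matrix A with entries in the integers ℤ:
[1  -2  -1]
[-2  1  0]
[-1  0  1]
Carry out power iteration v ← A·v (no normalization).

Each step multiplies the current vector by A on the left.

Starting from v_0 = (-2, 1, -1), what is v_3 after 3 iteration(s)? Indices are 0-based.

v_0 = (-2, 1, -1).
v_1 = A·v_0 = (-3, 5, 1).
v_2 = A·v_1 = (-14, 11, 4).
v_3 = A·v_2 = (-40, 39, 18).

v_3 = (-40, 39, 18)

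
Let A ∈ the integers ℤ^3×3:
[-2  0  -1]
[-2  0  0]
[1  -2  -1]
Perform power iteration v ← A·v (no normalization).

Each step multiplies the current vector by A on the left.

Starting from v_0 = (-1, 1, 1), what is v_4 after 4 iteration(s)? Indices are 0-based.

v_4 = (5, 10, -2)

v_0 = (-1, 1, 1).
v_1 = A·v_0 = (1, 2, -4).
v_2 = A·v_1 = (2, -2, 1).
v_3 = A·v_2 = (-5, -4, 5).
v_4 = A·v_3 = (5, 10, -2).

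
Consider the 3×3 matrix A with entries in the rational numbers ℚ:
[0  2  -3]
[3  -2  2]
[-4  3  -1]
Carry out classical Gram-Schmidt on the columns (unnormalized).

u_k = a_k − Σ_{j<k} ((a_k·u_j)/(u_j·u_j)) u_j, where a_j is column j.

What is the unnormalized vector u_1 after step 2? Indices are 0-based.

u_1 = (2, 4/25, 3/25)

Step 1: u_0 = a_0 = (0, 3, -4).
Step 2: u_1 = a_1 − (-18/25)·u_0 = (2, 4/25, 3/25).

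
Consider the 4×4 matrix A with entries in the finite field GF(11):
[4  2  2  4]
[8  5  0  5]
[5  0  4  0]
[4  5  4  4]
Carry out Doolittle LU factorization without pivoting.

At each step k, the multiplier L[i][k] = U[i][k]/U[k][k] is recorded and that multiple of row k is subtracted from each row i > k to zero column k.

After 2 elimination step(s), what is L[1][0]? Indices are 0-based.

L[1][0] = 2

Step 1: pivot at (0,0) is 4.
  row1 ← row1 − (2)·row0  ⇒  L[1][0]=2, U row1=(0, 1, 7, 8)
  row2 ← row2 − (4)·row0  ⇒  L[2][0]=4, U row2=(0, 3, 7, 6)
  row3 ← row3 − (1)·row0  ⇒  L[3][0]=1, U row3=(0, 3, 2, 0)
Step 2: pivot at (1,1) is 1.
  row2 ← row2 − (3)·row1  ⇒  L[2][1]=3, U row2=(0, 0, 8, 4)
  row3 ← row3 − (3)·row1  ⇒  L[3][1]=3, U row3=(0, 0, 3, 9)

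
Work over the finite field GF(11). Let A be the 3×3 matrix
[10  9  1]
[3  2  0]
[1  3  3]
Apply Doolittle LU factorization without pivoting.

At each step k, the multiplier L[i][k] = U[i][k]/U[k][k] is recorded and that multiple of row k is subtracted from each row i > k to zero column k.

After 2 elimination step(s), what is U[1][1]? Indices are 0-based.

Step 1: pivot at (0,0) is 10.
  row1 ← row1 − (8)·row0  ⇒  L[1][0]=8, U row1=(0, 7, 3)
  row2 ← row2 − (10)·row0  ⇒  L[2][0]=10, U row2=(0, 1, 4)
Step 2: pivot at (1,1) is 7.
  row2 ← row2 − (8)·row1  ⇒  L[2][1]=8, U row2=(0, 0, 2)

U[1][1] = 7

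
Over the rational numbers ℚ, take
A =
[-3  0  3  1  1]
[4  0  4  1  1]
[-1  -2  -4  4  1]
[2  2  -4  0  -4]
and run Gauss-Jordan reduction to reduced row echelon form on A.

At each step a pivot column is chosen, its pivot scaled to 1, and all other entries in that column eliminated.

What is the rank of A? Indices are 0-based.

[1] R0 /= -3  ⇒  (1, 0, -1, -1/3, -1/3)
     R1 -= 4·R0  ⇒  (0, 0, 8, 7/3, 7/3)
     R2 -= -1·R0  ⇒  (0, -2, -5, 11/3, 2/3)
     R3 -= 2·R0  ⇒  (0, 2, -2, 2/3, -10/3)
[2] R1 <-> R2
[2] R1 /= -2  ⇒  (0, 1, 5/2, -11/6, -1/3)
     R3 -= 2·R1  ⇒  (0, 0, -7, 13/3, -8/3)
[3] R2 /= 8  ⇒  (0, 0, 1, 7/24, 7/24)
     R0 -= -1·R2  ⇒  (1, 0, 0, -1/24, -1/24)
     R1 -= 5/2·R2  ⇒  (0, 1, 0, -41/16, -17/16)
     R3 -= -7·R2  ⇒  (0, 0, 0, 51/8, -5/8)
[4] R3 /= 51/8  ⇒  (0, 0, 0, 1, -5/51)
     R0 -= -1/24·R3  ⇒  (1, 0, 0, 0, -7/153)
     R1 -= -41/16·R3  ⇒  (0, 1, 0, 0, -67/51)
     R2 -= 7/24·R3  ⇒  (0, 0, 1, 0, 49/153)

rank = 4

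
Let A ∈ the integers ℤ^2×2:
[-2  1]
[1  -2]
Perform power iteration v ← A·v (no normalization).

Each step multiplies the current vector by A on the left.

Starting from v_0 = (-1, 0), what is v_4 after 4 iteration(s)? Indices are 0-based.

v_4 = (-41, 40)

v_0 = (-1, 0).
v_1 = A·v_0 = (2, -1).
v_2 = A·v_1 = (-5, 4).
v_3 = A·v_2 = (14, -13).
v_4 = A·v_3 = (-41, 40).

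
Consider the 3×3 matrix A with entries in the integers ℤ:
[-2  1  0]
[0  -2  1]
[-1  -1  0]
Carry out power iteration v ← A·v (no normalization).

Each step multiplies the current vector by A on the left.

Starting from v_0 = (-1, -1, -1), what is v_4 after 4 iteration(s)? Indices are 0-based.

v_4 = (-6, 5, 0)

v_0 = (-1, -1, -1).
v_1 = A·v_0 = (1, 1, 2).
v_2 = A·v_1 = (-1, 0, -2).
v_3 = A·v_2 = (2, -2, 1).
v_4 = A·v_3 = (-6, 5, 0).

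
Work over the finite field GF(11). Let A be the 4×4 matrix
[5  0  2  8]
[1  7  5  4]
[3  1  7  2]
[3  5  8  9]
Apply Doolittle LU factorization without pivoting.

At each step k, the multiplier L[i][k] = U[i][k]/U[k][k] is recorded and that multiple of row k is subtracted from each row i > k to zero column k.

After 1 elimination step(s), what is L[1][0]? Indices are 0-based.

L[1][0] = 9

k=0: U[0][0]=5
  eliminate (1,0): mult=9, new row 1: (0, 7, 9, 9); set L[1][0]=9
  eliminate (2,0): mult=5, new row 2: (0, 1, 8, 6); set L[2][0]=5
  eliminate (3,0): mult=5, new row 3: (0, 5, 9, 2); set L[3][0]=5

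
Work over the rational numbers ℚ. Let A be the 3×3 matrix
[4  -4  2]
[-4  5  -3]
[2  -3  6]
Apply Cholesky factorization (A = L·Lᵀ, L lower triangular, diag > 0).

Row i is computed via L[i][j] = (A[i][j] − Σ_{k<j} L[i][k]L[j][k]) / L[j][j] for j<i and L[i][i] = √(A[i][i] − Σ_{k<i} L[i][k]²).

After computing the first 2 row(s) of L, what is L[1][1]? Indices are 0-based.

Step 1: L[0][0] = √(4) = 2.
  L[1][0] = (-4) / L[0][0] = -2.
Step 2: L[1][1] = √(1) = 1.

L[1][1] = 1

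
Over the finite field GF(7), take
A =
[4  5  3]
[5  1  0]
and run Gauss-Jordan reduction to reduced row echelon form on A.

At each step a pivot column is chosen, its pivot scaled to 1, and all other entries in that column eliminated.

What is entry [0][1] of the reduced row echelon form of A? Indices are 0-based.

step 1: normalize row 0 (÷4) = (1, 3, 6)
  row 1: subtract 5×row0 = (0, 0, 5)
skip col 1 (zero from row 1)
step 2: normalize row 1 (÷5) = (0, 0, 1)
  row 0: subtract 6×row1 = (1, 3, 0)

M[0][1] = 3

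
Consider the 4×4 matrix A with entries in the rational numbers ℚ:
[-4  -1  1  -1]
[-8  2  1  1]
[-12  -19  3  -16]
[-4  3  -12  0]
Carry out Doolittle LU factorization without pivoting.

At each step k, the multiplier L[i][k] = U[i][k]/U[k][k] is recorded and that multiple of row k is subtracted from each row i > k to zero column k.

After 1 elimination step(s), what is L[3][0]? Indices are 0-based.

[col 0] pivot -4
  R1 -= 2*R0 → (0, 4, -1, 3)  (L[1][0] := 2)
  R2 -= 3*R0 → (0, -16, 0, -13)  (L[2][0] := 3)
  R3 -= 1*R0 → (0, 4, -13, 1)  (L[3][0] := 1)

L[3][0] = 1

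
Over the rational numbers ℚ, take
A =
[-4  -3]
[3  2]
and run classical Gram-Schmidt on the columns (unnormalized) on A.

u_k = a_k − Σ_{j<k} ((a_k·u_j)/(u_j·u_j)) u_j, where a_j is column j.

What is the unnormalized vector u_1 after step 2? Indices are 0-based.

u_1 = (-3/25, -4/25)

Step 1: u_0 = a_0 = (-4, 3).
Step 2: u_1 = a_1 − (18/25)·u_0 = (-3/25, -4/25).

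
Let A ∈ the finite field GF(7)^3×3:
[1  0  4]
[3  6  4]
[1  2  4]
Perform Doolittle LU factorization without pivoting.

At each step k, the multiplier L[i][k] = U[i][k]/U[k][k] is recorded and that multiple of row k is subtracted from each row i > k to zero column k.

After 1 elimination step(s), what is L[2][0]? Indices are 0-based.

L[2][0] = 1

[col 0] pivot 1
  R1 -= 3*R0 → (0, 6, 6)  (L[1][0] := 3)
  R2 -= 1*R0 → (0, 2, 0)  (L[2][0] := 1)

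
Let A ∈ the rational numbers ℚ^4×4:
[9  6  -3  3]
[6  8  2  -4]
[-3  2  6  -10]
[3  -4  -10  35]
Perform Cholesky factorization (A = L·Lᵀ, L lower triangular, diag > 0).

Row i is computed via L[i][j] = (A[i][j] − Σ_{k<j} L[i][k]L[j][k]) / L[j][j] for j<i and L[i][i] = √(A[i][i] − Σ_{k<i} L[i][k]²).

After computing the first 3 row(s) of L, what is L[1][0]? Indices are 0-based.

Step 1: L[0][0] = √(9) = 3.
  L[1][0] = (6) / L[0][0] = 2.
Step 2: L[1][1] = √(4) = 2.
  L[2][0] = (-3) / L[0][0] = -1.
  L[2][1] = (4) / L[1][1] = 2.
Step 3: L[2][2] = √(1) = 1.

L[1][0] = 2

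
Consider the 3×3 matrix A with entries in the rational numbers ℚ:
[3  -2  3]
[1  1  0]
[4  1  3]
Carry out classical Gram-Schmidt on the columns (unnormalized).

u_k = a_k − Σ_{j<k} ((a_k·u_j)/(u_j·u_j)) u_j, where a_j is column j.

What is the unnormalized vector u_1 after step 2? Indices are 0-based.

u_1 = (-49/26, 27/26, 15/13)

Step 1: u_0 = a_0 = (3, 1, 4).
Step 2: u_1 = a_1 − (-1/26)·u_0 = (-49/26, 27/26, 15/13).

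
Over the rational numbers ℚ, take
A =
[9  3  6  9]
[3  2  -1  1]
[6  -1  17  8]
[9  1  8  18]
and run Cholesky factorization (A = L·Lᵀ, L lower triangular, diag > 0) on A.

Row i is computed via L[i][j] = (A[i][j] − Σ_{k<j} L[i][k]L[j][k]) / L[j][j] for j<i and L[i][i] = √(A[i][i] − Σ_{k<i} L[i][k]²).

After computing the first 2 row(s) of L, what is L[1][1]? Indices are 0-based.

Step 1: L[0][0] = √(9) = 3.
  L[1][0] = (3) / L[0][0] = 1.
Step 2: L[1][1] = √(1) = 1.

L[1][1] = 1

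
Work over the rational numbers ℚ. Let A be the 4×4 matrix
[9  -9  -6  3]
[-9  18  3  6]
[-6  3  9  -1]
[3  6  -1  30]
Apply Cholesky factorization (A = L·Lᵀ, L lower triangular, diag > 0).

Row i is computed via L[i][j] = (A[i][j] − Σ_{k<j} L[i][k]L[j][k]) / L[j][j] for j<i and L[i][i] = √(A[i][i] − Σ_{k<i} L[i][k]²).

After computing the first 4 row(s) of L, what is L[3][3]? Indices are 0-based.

Step 1: L[0][0] = √(9) = 3.
  L[1][0] = (-9) / L[0][0] = -3.
Step 2: L[1][1] = √(9) = 3.
  L[2][0] = (-6) / L[0][0] = -2.
  L[2][1] = (-3) / L[1][1] = -1.
Step 3: L[2][2] = √(4) = 2.
  L[3][0] = (3) / L[0][0] = 1.
  L[3][1] = (9) / L[1][1] = 3.
  L[3][2] = (4) / L[2][2] = 2.
Step 4: L[3][3] = √(16) = 4.

L[3][3] = 4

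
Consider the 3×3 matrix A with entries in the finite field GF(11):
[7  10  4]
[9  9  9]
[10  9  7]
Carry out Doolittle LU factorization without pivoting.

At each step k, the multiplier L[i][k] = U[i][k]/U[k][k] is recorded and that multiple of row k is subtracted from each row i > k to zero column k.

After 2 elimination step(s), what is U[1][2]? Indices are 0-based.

U[1][2] = 7

k=0: U[0][0]=7
  eliminate (1,0): mult=6, new row 1: (0, 4, 7); set L[1][0]=6
  eliminate (2,0): mult=3, new row 2: (0, 1, 6); set L[2][0]=3
k=1: U[1][1]=4
  eliminate (2,1): mult=3, new row 2: (0, 0, 7); set L[2][1]=3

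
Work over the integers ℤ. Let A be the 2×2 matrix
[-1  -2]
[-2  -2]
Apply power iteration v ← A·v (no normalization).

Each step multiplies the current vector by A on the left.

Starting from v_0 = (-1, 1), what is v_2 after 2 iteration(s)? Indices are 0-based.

v_0 = (-1, 1).
v_1 = A·v_0 = (-1, 0).
v_2 = A·v_1 = (1, 2).

v_2 = (1, 2)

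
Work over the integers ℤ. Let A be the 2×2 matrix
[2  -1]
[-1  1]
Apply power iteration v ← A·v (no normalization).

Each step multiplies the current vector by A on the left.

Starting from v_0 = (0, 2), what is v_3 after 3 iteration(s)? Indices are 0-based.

v_0 = (0, 2).
v_1 = A·v_0 = (-2, 2).
v_2 = A·v_1 = (-6, 4).
v_3 = A·v_2 = (-16, 10).

v_3 = (-16, 10)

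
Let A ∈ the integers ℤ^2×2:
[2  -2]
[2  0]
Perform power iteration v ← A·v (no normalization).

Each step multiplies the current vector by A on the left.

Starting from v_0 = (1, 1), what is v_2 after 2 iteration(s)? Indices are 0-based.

v_0 = (1, 1).
v_1 = A·v_0 = (0, 2).
v_2 = A·v_1 = (-4, 0).

v_2 = (-4, 0)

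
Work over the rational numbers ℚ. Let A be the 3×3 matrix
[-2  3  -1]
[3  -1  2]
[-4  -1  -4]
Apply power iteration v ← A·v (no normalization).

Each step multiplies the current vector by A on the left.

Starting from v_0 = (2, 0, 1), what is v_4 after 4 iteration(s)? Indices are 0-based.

v_4 = (1878, -1938, 2375)

v_0 = (2, 0, 1).
v_1 = A·v_0 = (-5, 8, -12).
v_2 = A·v_1 = (46, -47, 60).
v_3 = A·v_2 = (-293, 305, -377).
v_4 = A·v_3 = (1878, -1938, 2375).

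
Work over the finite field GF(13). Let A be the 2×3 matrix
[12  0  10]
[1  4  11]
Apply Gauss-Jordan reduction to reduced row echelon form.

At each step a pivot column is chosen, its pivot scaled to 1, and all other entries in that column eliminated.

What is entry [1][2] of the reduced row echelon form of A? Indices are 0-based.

M[1][2] = 2

pivot(0,0)=12: scale R0 → (1, 0, 3)
  clear (1,0): R1 −= (1)R0 → (0, 4, 8)
pivot(1,1)=4: scale R1 → (0, 1, 2)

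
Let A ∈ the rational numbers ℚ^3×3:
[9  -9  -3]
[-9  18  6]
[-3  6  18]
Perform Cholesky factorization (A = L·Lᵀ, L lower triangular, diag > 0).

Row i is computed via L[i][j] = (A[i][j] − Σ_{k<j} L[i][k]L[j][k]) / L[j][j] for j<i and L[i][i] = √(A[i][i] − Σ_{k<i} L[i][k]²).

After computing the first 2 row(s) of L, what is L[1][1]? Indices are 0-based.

L[1][1] = 3

Step 1: L[0][0] = √(9) = 3.
  L[1][0] = (-9) / L[0][0] = -3.
Step 2: L[1][1] = √(9) = 3.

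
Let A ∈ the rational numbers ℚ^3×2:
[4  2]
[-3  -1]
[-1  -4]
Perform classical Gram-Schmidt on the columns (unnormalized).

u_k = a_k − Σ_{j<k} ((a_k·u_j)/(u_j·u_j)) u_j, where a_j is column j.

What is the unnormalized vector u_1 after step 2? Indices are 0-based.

u_1 = (-4/13, 19/26, -89/26)

Step 1: u_0 = a_0 = (4, -3, -1).
Step 2: u_1 = a_1 − (15/26)·u_0 = (-4/13, 19/26, -89/26).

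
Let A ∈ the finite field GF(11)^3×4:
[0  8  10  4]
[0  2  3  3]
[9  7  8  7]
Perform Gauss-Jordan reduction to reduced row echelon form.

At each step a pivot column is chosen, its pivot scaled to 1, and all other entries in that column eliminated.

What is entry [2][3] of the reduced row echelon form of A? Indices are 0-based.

M[2][3] = 4

[1] R0 <-> R2
[1] R0 /= 9  ⇒  (1, 2, 7, 2)
[2] R1 /= 2  ⇒  (0, 1, 7, 7)
     R0 -= 2·R1  ⇒  (1, 0, 4, 10)
     R2 -= 8·R1  ⇒  (0, 0, 9, 3)
[3] R2 /= 9  ⇒  (0, 0, 1, 4)
     R0 -= 4·R2  ⇒  (1, 0, 0, 5)
     R1 -= 7·R2  ⇒  (0, 1, 0, 1)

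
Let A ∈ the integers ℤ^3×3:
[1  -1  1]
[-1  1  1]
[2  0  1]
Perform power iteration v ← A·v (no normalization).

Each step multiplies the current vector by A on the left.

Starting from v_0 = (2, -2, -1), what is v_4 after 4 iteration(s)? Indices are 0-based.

v_0 = (2, -2, -1).
v_1 = A·v_0 = (3, -5, 3).
v_2 = A·v_1 = (11, -5, 9).
v_3 = A·v_2 = (25, -7, 31).
v_4 = A·v_3 = (63, -1, 81).

v_4 = (63, -1, 81)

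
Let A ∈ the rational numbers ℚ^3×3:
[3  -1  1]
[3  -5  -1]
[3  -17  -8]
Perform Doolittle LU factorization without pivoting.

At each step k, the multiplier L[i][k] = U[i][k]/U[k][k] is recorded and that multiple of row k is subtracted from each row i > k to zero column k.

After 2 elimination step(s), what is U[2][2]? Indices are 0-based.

[col 0] pivot 3
  R1 -= 1*R0 → (0, -4, -2)  (L[1][0] := 1)
  R2 -= 1*R0 → (0, -16, -9)  (L[2][0] := 1)
[col 1] pivot -4
  R2 -= 4*R1 → (0, 0, -1)  (L[2][1] := 4)

U[2][2] = -1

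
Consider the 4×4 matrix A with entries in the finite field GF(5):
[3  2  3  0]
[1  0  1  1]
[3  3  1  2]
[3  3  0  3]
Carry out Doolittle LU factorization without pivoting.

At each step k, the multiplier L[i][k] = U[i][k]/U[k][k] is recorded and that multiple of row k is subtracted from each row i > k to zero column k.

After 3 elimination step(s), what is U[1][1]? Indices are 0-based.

U[1][1] = 1

Step 1: pivot at (0,0) is 3.
  row1 ← row1 − (2)·row0  ⇒  L[1][0]=2, U row1=(0, 1, 0, 1)
  row2 ← row2 − (1)·row0  ⇒  L[2][0]=1, U row2=(0, 1, 3, 2)
  row3 ← row3 − (1)·row0  ⇒  L[3][0]=1, U row3=(0, 1, 2, 3)
Step 2: pivot at (1,1) is 1.
  row2 ← row2 − (1)·row1  ⇒  L[2][1]=1, U row2=(0, 0, 3, 1)
  row3 ← row3 − (1)·row1  ⇒  L[3][1]=1, U row3=(0, 0, 2, 2)
Step 3: pivot at (2,2) is 3.
  row3 ← row3 − (4)·row2  ⇒  L[3][2]=4, U row3=(0, 0, 0, 3)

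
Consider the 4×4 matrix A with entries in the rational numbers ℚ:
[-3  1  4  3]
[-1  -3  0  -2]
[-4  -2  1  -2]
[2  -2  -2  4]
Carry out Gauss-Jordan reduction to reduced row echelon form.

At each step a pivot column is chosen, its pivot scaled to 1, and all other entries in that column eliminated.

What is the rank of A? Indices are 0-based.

rank = 4

step 1: normalize row 0 (÷-3) = (1, -1/3, -4/3, -1)
  row 1: subtract -1×row0 = (0, -10/3, -4/3, -3)
  row 2: subtract -4×row0 = (0, -10/3, -13/3, -6)
  row 3: subtract 2×row0 = (0, -4/3, 2/3, 6)
step 2: normalize row 1 (÷-10/3) = (0, 1, 2/5, 9/10)
  row 0: subtract -1/3×row1 = (1, 0, -6/5, -7/10)
  row 2: subtract -10/3×row1 = (0, 0, -3, -3)
  row 3: subtract -4/3×row1 = (0, 0, 6/5, 36/5)
step 3: normalize row 2 (÷-3) = (0, 0, 1, 1)
  row 0: subtract -6/5×row2 = (1, 0, 0, 1/2)
  row 1: subtract 2/5×row2 = (0, 1, 0, 1/2)
  row 3: subtract 6/5×row2 = (0, 0, 0, 6)
step 4: normalize row 3 (÷6) = (0, 0, 0, 1)
  row 0: subtract 1/2×row3 = (1, 0, 0, 0)
  row 1: subtract 1/2×row3 = (0, 1, 0, 0)
  row 2: subtract 1×row3 = (0, 0, 1, 0)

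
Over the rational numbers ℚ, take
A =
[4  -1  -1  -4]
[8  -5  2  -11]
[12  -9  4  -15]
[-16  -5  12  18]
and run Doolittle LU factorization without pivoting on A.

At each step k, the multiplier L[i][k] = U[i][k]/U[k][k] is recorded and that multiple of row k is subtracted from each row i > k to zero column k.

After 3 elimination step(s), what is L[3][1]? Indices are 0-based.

Step 1: pivot at (0,0) is 4.
  row1 ← row1 − (2)·row0  ⇒  L[1][0]=2, U row1=(0, -3, 4, -3)
  row2 ← row2 − (3)·row0  ⇒  L[2][0]=3, U row2=(0, -6, 7, -3)
  row3 ← row3 − (-4)·row0  ⇒  L[3][0]=-4, U row3=(0, -9, 8, 2)
Step 2: pivot at (1,1) is -3.
  row2 ← row2 − (2)·row1  ⇒  L[2][1]=2, U row2=(0, 0, -1, 3)
  row3 ← row3 − (3)·row1  ⇒  L[3][1]=3, U row3=(0, 0, -4, 11)
Step 3: pivot at (2,2) is -1.
  row3 ← row3 − (4)·row2  ⇒  L[3][2]=4, U row3=(0, 0, 0, -1)

L[3][1] = 3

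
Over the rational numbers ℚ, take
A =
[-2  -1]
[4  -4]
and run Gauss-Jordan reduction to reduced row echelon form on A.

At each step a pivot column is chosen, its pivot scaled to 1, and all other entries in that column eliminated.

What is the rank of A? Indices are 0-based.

rank = 2

[1] R0 /= -2  ⇒  (1, 1/2)
     R1 -= 4·R0  ⇒  (0, -6)
[2] R1 /= -6  ⇒  (0, 1)
     R0 -= 1/2·R1  ⇒  (1, 0)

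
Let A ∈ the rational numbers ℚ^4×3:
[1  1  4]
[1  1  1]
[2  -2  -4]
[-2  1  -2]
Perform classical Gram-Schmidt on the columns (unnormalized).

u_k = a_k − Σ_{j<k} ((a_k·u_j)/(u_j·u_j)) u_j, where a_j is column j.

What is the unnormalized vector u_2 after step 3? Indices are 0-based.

Step 1: u_0 = a_0 = (1, 1, 2, -2).
Step 2: u_1 = a_1 − (-2/5)·u_0 = (7/5, 7/5, -6/5, 1/5).
Step 3: u_2 = a_2 − (1/10)·u_0 − (19/9)·u_1 = (17/18, -37/18, -5/3, -20/9).

u_2 = (17/18, -37/18, -5/3, -20/9)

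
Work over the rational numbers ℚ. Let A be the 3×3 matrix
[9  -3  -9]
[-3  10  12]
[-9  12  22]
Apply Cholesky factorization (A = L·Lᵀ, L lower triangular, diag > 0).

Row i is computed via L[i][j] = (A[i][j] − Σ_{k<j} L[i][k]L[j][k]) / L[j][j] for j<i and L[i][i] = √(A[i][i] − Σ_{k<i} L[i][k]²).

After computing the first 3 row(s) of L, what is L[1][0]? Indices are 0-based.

L[1][0] = -1

Step 1: L[0][0] = √(9) = 3.
  L[1][0] = (-3) / L[0][0] = -1.
Step 2: L[1][1] = √(9) = 3.
  L[2][0] = (-9) / L[0][0] = -3.
  L[2][1] = (9) / L[1][1] = 3.
Step 3: L[2][2] = √(4) = 2.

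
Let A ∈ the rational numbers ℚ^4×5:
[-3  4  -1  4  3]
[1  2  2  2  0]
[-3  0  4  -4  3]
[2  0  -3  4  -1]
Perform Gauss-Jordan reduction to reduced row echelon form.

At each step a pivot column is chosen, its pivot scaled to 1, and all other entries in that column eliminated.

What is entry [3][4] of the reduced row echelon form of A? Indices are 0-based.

M[3][4] = 37/40

[1] R0 /= -3  ⇒  (1, -4/3, 1/3, -4/3, -1)
     R1 -= 1·R0  ⇒  (0, 10/3, 5/3, 10/3, 1)
     R2 -= -3·R0  ⇒  (0, -4, 5, -8, 0)
     R3 -= 2·R0  ⇒  (0, 8/3, -11/3, 20/3, 1)
[2] R1 /= 10/3  ⇒  (0, 1, 1/2, 1, 3/10)
     R0 -= -4/3·R1  ⇒  (1, 0, 1, 0, -3/5)
     R2 -= -4·R1  ⇒  (0, 0, 7, -4, 6/5)
     R3 -= 8/3·R1  ⇒  (0, 0, -5, 4, 1/5)
[3] R2 /= 7  ⇒  (0, 0, 1, -4/7, 6/35)
     R0 -= 1·R2  ⇒  (1, 0, 0, 4/7, -27/35)
     R1 -= 1/2·R2  ⇒  (0, 1, 0, 9/7, 3/14)
     R3 -= -5·R2  ⇒  (0, 0, 0, 8/7, 37/35)
[4] R3 /= 8/7  ⇒  (0, 0, 0, 1, 37/40)
     R0 -= 4/7·R3  ⇒  (1, 0, 0, 0, -13/10)
     R1 -= 9/7·R3  ⇒  (0, 1, 0, 0, -39/40)
     R2 -= -4/7·R3  ⇒  (0, 0, 1, 0, 7/10)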